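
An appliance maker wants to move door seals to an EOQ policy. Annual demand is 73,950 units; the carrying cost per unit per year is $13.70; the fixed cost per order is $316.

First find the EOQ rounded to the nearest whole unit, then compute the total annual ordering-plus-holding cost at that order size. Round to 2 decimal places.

$25,303.93

Optimal lot size Q* = (2 × 73,950 × $316 / $13.7)^½ ≈ 1,847.00 → Q = 1,847 units
Orders/yr = 73,950/1,847 = 40.038; ordering cost = 40.038 × $316 = $12,651.98
Average inventory = 1,847/2 = 923.5; holding cost = 923.5 × $13.7 = $12,651.95
Total = $12,651.98 + $12,651.95 = $25,303.93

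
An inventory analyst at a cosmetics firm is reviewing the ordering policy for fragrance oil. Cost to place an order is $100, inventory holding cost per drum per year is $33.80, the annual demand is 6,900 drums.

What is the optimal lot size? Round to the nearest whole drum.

202 drums

2DS/H = 2·6,900·100/33.8 = 40,828.40
EOQ = √40,828.40 ≈ 202.06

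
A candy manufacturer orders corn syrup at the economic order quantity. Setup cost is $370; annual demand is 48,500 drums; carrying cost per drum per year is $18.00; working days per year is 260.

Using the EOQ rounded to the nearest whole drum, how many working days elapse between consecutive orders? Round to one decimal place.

EOQ = √(2DS/H) = √(2 × 48,500 × 370 / 18)
    = √(1,993,888.89) ≈ 1,412.05 → Q = 1,412 drums
Cycle time = (working days × Q)/D = (260 × 1,412) / 48,500 = 7.569 days

7.6 days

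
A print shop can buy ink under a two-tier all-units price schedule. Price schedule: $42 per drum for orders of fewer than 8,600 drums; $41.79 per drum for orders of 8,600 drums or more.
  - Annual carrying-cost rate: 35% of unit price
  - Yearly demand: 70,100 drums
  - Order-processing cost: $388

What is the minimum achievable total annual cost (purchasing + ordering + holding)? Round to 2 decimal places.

$2,972,477.99

H₁ = 35%×$42 = $14.7000;  H₂ = 35%×$41.79 = $14.6265
EOQ₁ = √(2×70,100×388/14.7000) = 1,923.67  (< 8,600, feasible at tier 1)
EOQ₂ = √(2×70,100×388/14.6265) = 1,928.50  (< 8,600 → use Q = 8,600 at tier-2 price)
TC(tier 1 (EOQ₁), Q≈1,923.7) = $2,972,477.99
TC(tier 2, Q≈8,600.0) = $2,995,535.60
Minimum at tier 1 (EOQ₁): $2,972,477.99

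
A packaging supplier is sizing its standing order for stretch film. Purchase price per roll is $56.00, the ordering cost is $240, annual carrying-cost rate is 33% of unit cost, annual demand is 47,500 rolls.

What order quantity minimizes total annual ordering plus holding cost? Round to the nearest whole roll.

1,111 rolls

Holding cost per roll per year: H = 33% × $56 = $18.4800
2DS/H = 2·47,500·240/18.48 = 1,233,766.23
EOQ = √1,233,766.23 ≈ 1,110.75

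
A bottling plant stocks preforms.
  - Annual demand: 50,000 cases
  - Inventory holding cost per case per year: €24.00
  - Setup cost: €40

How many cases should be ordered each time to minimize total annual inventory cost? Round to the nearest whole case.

Q* = √(2·D·S / H) = √(2·50,000·40 / 24) = √166,666.7 ≈ 408.25

408 cases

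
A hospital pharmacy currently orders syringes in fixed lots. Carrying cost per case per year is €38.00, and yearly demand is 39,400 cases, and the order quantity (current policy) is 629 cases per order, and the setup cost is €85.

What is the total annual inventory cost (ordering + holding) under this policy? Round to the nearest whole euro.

Ordering: D/Q × S = 39,400/629 × €85 = €5,324.32
Holding:  Q/2 × H = 629/2 × €38 = €11,951.00
Total = €5,324.32 + €11,951.00 = €17,275.32

€17,275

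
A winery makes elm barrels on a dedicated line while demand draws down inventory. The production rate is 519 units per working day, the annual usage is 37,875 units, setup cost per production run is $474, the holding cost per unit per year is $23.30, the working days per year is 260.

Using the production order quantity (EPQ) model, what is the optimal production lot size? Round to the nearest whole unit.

d = 37,875/260 = 145.6731 units/day;  effective holding cost H(1 − d/p) = 23.3·(1 − 145.6731/519) = 16.76015
Q* = √(2DS / H_eff) = √(2·37,875·474 / 16.76015) ≈ 1,463.66

1,464 units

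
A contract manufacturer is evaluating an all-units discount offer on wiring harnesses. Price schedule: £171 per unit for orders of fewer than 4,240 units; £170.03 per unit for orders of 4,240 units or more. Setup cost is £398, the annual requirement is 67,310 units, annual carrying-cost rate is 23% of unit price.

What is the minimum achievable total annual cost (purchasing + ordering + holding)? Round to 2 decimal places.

£11,533,944.18

H₁ = 23%×£171 = £39.3300;  H₂ = 23%×£170.03 = £39.1069
EOQ₁ = √(2×67,310×398/39.3300) = 1,167.17  (< 4,240, feasible at tier 1)
EOQ₂ = √(2×67,310×398/39.1069) = 1,170.50  (< 4,240 → use Q = 4,240 at tier-2 price)
TC(tier 1 (EOQ₁), Q≈1,167.2) = £11,555,914.82
TC(tier 2, Q≈4,240.0) = £11,533,944.18
Minimum at tier 2: £11,533,944.18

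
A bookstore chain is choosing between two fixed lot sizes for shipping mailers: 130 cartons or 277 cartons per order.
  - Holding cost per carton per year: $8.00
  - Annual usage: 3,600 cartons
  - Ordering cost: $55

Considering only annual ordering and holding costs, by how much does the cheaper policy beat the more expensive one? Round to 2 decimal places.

$220.28

For each Q, cost = (D/Q)·S + (Q/2)·H.
TC(130) = (3,600/130)×55 + (130/2)×8 = $2,043.08
TC(277) = (3,600/277)×55 + (277/2)×8 = $1,822.80
Cheaper: Q = 277.  Difference = $220.28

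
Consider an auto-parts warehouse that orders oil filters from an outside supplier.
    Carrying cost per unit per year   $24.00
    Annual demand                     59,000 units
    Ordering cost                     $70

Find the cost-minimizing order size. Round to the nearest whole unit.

587 units

EOQ = √(2DS/H) = √(2 × 59,000 × 70 / 24)
    = √(344,166.67) ≈ 586.66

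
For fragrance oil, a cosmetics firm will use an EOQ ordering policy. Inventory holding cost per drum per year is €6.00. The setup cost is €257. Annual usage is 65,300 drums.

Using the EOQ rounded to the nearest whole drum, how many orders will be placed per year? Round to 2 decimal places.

27.61 orders per year

EOQ = √(2DS/H) = √(2 × 65,300 × 257 / 6)
    = √(5,594,033.33) ≈ 2,365.17 → Q = 2,365
N = D/Q = 65,300/2,365 ≈ 27.611 orders/yr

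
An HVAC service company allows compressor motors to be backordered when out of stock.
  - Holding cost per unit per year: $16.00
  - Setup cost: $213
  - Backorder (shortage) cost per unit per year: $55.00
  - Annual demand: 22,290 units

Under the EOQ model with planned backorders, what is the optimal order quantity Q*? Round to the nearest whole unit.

875 units

Basic EOQ = √(2·22,290·213/16) = 770.371
Backorder adjustment √((H+b)/b) = √((16+55)/55) = 1.1362
Q* = 770.371 × 1.1362 ≈ 875.28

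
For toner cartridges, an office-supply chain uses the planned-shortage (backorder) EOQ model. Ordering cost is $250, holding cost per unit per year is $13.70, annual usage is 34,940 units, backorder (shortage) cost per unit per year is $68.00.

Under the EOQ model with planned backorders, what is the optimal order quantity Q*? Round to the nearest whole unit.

Basic EOQ = √(2·34,940·250/13.7) = 1,129.240
Backorder adjustment √((H+b)/b) = √((13.7+68)/68) = 1.0961
Q* = 1,129.240 × 1.0961 ≈ 1,237.78

1,238 units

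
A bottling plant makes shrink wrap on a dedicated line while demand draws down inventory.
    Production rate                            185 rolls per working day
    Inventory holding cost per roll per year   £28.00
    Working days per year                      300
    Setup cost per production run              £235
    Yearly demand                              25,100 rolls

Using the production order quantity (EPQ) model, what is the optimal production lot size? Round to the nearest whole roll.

d = 25,100/300 = 83.6667 rolls/day;  effective holding cost H(1 − d/p) = 28·(1 − 83.6667/185) = 15.33694
Q* = √(2DS / H_eff) = √(2·25,100·235 / 15.33694) ≈ 877.03

877 rolls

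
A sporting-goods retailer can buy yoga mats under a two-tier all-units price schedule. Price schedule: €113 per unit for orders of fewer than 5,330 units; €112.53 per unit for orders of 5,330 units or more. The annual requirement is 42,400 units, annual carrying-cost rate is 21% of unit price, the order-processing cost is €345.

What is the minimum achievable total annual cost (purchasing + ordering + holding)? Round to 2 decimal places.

H₁ = 21%×€113 = €23.7300;  H₂ = 21%×€112.53 = €23.6313
EOQ₁ = √(2×42,400×345/23.7300) = 1,110.35  (< 5,330, feasible at tier 1)
EOQ₂ = √(2×42,400×345/23.6313) = 1,112.66  (< 5,330 → use Q = 5,330 at tier-2 price)
TC(tier 1 (EOQ₁), Q≈1,110.3) = €4,817,548.53
TC(tier 2, Q≈5,330.0) = €4,836,993.88
Minimum at tier 1 (EOQ₁): €4,817,548.53

€4,817,548.53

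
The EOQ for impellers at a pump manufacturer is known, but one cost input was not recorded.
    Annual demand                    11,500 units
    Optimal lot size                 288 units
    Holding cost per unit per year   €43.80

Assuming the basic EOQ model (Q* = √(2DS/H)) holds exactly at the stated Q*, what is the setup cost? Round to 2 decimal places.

€157.95

EOQ relation: Q² = 2DS/H, so rearrange for the unknown.
S = Q²H / (2D) = 288² × 43.8 / (2 × 11,500) = 157.9542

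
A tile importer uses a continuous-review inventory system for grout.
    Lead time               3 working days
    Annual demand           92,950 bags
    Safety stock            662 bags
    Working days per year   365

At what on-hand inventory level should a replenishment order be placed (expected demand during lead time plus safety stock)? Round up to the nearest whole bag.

Daily demand d = 92,950 / 365 = 254.658 bags/day
Demand during lead time = 254.658 × 3 = 763.97
Reorder point = 763.97 + 662 = 1,425.97 → round up

1,426 bags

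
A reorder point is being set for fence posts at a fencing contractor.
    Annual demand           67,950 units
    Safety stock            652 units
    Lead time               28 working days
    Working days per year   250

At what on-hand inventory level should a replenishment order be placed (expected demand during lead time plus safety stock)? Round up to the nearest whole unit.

8,263 units

Daily demand d = 67,950 / 250 = 271.800 units/day
Demand during lead time = 271.800 × 28 = 7,610.40
Reorder point = 7,610.40 + 652 = 8,262.40 → round up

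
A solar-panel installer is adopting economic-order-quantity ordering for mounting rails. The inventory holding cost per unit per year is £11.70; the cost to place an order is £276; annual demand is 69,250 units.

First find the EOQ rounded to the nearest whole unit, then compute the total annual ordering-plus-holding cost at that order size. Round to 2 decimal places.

£21,148.15

2DS/H = 2·69,250·276/11.7 = 3,267,179.49
EOQ = √3,267,179.49 ≈ 1,807.53 → Q = 1,808 units
Orders/yr = 69,250/1,808 = 38.302; ordering cost = 38.302 × £276 = £10,571.35
Average inventory = 1,808/2 = 904; holding cost = 904 × £11.7 = £10,576.80
Total = £10,571.35 + £10,576.80 = £21,148.15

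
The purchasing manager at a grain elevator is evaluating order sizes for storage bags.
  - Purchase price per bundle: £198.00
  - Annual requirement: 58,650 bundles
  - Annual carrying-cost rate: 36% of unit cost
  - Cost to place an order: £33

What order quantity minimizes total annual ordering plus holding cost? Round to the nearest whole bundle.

H = i·C = 0.36 × £198 = £71.2800 per bundle-year
Q* = √(2·D·S / H) = √(2·58,650·33 / 71.28) = √54,305.6 ≈ 233.04

233 bundles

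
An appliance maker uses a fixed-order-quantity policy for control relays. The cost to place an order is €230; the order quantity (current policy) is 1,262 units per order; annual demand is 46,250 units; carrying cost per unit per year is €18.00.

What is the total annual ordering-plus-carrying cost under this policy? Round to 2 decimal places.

Ordering: D/Q × S = 46,250/1,262 × €230 = €8,429.08
Holding:  Q/2 × H = 1,262/2 × €18 = €11,358.00
Total = €8,429.08 + €11,358.00 = €19,787.08

€19,787.08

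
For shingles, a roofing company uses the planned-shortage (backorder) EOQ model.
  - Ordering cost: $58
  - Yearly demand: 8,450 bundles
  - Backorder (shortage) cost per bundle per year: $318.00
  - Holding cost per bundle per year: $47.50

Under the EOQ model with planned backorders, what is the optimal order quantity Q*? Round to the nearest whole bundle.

154 bundles

Basic EOQ = √(2·8,450·58/47.5) = 143.652
Backorder adjustment √((H+b)/b) = √((47.5+318)/318) = 1.0721
Q* = 143.652 × 1.0721 ≈ 154.01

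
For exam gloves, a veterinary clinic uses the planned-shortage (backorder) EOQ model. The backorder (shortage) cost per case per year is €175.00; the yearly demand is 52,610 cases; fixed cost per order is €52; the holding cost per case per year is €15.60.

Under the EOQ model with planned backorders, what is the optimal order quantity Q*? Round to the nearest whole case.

618 cases

Basic EOQ = √(2·52,610·52/15.6) = 592.227
Backorder adjustment √((H+b)/b) = √((15.6+175)/175) = 1.0436
Q* = 592.227 × 1.0436 ≈ 618.06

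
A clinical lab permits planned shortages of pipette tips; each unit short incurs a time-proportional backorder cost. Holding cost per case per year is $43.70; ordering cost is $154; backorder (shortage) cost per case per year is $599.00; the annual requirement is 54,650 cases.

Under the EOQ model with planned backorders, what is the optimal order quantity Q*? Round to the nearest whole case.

Basic EOQ = √(2·54,650·154/43.7) = 620.626
Backorder adjustment √((H+b)/b) = √((43.7+599)/599) = 1.0358
Q* = 620.626 × 1.0358 ≈ 642.87

643 cases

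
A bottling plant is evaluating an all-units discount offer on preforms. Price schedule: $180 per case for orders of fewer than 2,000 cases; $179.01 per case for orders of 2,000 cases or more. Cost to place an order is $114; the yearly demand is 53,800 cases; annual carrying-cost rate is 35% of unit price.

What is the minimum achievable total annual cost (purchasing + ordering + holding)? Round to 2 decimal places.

$9,696,458.10

H₁ = 35%×$180 = $63.0000;  H₂ = 35%×$179.01 = $62.6535
EOQ₁ = √(2×53,800×114/63.0000) = 441.25  (< 2,000, feasible at tier 1)
EOQ₂ = √(2×53,800×114/62.6535) = 442.47  (< 2,000 → use Q = 2,000 at tier-2 price)
TC(tier 1 (EOQ₁), Q≈441.3) = $9,711,798.98
TC(tier 2, Q≈2,000.0) = $9,696,458.10
Minimum at tier 2: $9,696,458.10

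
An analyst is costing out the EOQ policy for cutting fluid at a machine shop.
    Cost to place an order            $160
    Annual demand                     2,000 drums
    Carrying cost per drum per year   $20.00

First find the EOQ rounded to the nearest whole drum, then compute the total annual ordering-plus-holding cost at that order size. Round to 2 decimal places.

Optimal lot size Q* = (2 × 2,000 × $160 / $20)^½ ≈ 178.89 → Q = 179 drums
Ordering: D/Q × S = 2,000/179 × $160 = $1,787.71
Holding:  Q/2 × H = 179/2 × $20 = $1,790.00
Total = $1,787.71 + $1,790.00 = $3,577.71

$3,577.71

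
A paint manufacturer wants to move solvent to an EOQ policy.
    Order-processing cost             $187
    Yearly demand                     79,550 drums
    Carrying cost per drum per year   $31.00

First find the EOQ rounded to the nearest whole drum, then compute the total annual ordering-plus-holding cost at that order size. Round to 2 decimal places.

Q* = √(2·D·S / H) = √(2·79,550·187 / 31) = √959,732.3 ≈ 979.66 → Q = 980 drums
Orders/yr = 79,550/980 = 81.173; ordering cost = 81.173 × $187 = $15,179.44
Average inventory = 980/2 = 490; holding cost = 490 × $31 = $15,190.00
Total = $15,179.44 + $15,190.00 = $30,369.44

$30,369.44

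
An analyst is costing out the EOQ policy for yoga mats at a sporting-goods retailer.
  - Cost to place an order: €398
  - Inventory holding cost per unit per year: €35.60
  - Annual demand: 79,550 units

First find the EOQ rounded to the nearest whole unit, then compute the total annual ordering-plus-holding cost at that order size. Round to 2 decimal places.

Optimal lot size Q* = (2 × 79,550 × €398 / €35.6)^½ ≈ 1,333.68 → Q = 1,334 units
Annual ordering cost = (D/Q)·S = (79,550/1,334) × 398 = €23,733.81
Annual holding cost  = (Q/2)·H = (1,334/2) × 35.6 = €23,745.20
Total = €23,733.81 + €23,745.20 = €47,479.01

€47,479.01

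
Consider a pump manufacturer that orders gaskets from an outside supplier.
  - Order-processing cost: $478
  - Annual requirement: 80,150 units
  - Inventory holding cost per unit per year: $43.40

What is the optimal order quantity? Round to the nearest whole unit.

1,329 units

2DS/H = 2·80,150·478/43.4 = 1,765,516.13
EOQ = √1,765,516.13 ≈ 1,328.73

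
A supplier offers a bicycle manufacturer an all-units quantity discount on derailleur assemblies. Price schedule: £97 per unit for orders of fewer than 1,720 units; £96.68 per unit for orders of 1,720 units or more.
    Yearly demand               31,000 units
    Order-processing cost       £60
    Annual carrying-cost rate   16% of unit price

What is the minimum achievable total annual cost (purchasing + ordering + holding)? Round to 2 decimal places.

H₁ = 16%×£97 = £15.5200;  H₂ = 16%×£96.68 = £15.4688
EOQ₁ = √(2×31,000×60/15.5200) = 489.58  (< 1,720, feasible at tier 1)
EOQ₂ = √(2×31,000×60/15.4688) = 490.39  (< 1,720 → use Q = 1,720 at tier-2 price)
TC(tier 1 (EOQ₁), Q≈489.6) = £3,014,598.32
TC(tier 2, Q≈1,720.0) = £3,011,464.56
Minimum at tier 2: £3,011,464.56

£3,011,464.56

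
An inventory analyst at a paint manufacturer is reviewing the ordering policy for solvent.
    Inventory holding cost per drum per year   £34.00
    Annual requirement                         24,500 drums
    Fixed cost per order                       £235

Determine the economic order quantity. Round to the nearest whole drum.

Q* = √(2·D·S / H) = √(2·24,500·235 / 34) = √338,676.5 ≈ 581.96

582 drums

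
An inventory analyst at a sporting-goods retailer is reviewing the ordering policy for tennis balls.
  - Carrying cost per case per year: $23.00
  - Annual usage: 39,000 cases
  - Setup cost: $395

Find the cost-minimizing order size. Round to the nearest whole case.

1,157 cases

Q* = √(2·D·S / H) = √(2·39,000·395 / 23) = √1,339,565.2 ≈ 1,157.40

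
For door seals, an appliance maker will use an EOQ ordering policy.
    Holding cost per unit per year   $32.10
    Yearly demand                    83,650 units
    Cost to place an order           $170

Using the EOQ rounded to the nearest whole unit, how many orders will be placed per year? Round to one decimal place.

2DS/H = 2·83,650·170/32.1 = 886,012.46
EOQ = √886,012.46 ≈ 941.28 → Q = 941
N = D/Q = 83,650/941 ≈ 88.895 orders/yr

88.9 orders per year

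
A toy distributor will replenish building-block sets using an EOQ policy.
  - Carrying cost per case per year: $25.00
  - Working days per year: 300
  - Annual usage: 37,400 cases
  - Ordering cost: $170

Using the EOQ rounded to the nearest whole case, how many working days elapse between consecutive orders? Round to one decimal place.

5.7 days

Optimal lot size Q* = (2 × 37,400 × $170 / $25)^½ ≈ 713.19 → Q = 713 cases
Days between orders = 300 / (D/Q) = 300 / 52.454 ≈ 5.719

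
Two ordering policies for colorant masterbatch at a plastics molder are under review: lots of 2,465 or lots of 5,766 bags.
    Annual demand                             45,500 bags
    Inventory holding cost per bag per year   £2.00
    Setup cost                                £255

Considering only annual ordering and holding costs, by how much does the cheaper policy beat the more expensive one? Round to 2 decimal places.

Annual cost at Q: ordering D·S/Q plus holding Q·H/2.
TC(2,465) = (45,500/2,465)×255 + (2,465/2)×2 = £7,171.90
TC(5,766) = (45,500/5,766)×255 + (5,766/2)×2 = £7,778.23
|ΔTC| = |£7,171.90 − £7,778.23| = £606.33

£606.33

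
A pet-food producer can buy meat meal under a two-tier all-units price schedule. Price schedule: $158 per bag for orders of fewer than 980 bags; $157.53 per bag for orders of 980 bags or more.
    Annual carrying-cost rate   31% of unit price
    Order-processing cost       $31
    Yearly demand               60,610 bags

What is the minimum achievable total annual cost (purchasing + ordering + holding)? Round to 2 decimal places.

H₁ = 31%×$158 = $48.9800;  H₂ = 31%×$157.53 = $48.8343
EOQ₁ = √(2×60,610×31/48.9800) = 276.99  (< 980, feasible at tier 1)
EOQ₂ = √(2×60,610×31/48.8343) = 277.40  (< 980 → use Q = 980 at tier-2 price)
TC(tier 1 (EOQ₁), Q≈277.0) = $9,589,946.80
TC(tier 2, Q≈980.0) = $9,573,739.36
Minimum at tier 2: $9,573,739.36

$9,573,739.36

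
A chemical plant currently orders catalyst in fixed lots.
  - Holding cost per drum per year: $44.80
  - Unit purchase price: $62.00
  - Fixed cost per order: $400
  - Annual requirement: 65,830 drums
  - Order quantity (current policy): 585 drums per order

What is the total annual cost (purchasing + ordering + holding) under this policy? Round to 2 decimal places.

Ordering: D/Q × S = 65,830/585 × $400 = $45,011.97
Holding:  Q/2 × H = 585/2 × $44.8 = $13,104.00
Purchase cost = D·C = 65,830 × 62 = $4,081,460.00
Total = $45,011.97 + $13,104.00 + $4,081,460.00 = $4,139,575.97

$4,139,575.97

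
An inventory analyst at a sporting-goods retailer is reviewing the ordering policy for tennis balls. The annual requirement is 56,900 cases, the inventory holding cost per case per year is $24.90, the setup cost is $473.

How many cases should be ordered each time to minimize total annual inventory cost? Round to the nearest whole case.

1,470 cases

Q* = √(2·D·S / H) = √(2·56,900·473 / 24.9) = √2,161,743.0 ≈ 1,470.29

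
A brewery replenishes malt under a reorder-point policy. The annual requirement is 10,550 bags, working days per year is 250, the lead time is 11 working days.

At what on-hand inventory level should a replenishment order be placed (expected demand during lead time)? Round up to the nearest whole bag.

Daily demand d = 10,550 / 250 = 42.200 bags/day
Demand during lead time = 42.200 × 11 = 464.20
Reorder point = 464.20 → round up

465 bags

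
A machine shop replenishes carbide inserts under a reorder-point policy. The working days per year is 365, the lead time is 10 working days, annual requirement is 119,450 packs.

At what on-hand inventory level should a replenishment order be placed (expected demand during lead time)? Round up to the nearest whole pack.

Daily demand d = 119,450 / 365 = 327.260 packs/day
Demand during lead time = 327.260 × 10 = 3,272.60
Reorder point = 3,272.60 → round up

3,273 packs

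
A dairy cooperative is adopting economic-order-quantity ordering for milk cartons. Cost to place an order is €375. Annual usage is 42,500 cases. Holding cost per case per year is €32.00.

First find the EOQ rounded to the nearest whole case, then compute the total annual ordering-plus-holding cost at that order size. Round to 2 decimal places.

€31,937.44

Q* = √(2·D·S / H) = √(2·42,500·375 / 32) = √996,093.8 ≈ 998.04 → Q = 998 cases
Orders/yr = 42,500/998 = 42.585; ordering cost = 42.585 × €375 = €15,969.44
Average inventory = 998/2 = 499; holding cost = 499 × €32 = €15,968.00
Total = €15,969.44 + €15,968.00 = €31,937.44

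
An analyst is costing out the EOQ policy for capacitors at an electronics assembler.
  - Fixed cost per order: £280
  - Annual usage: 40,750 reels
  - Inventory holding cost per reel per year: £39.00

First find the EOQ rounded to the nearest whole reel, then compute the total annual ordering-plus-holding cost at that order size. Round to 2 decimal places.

2DS/H = 2·40,750·280/39 = 585,128.21
EOQ = √585,128.21 ≈ 764.94 → Q = 765 reels
Orders/yr = 40,750/765 = 53.268; ordering cost = 53.268 × £280 = £14,915.03
Average inventory = 765/2 = 382.5; holding cost = 382.5 × £39 = £14,917.50
Total = £14,915.03 + £14,917.50 = £29,832.53

£29,832.53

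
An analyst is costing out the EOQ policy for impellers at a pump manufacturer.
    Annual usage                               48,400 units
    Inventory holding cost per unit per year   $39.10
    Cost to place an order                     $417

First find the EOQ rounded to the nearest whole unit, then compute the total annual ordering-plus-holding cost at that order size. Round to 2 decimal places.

EOQ = √(2DS/H) = √(2 × 48,400 × 417 / 39.1)
    = √(1,032,368.29) ≈ 1,016.06 → Q = 1,016 units
Ordering: D/Q × S = 48,400/1,016 × $417 = $19,864.96
Holding:  Q/2 × H = 1,016/2 × $39.1 = $19,862.80
Total = $19,864.96 + $19,862.80 = $39,727.76

$39,727.76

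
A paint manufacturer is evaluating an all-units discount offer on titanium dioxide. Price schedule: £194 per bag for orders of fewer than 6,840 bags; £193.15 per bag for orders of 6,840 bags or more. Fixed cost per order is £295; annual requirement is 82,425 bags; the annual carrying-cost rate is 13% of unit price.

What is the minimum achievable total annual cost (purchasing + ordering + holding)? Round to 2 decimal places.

£16,009,818.12

H₁ = 13%×£194 = £25.2200;  H₂ = 13%×£193.15 = £25.1095
EOQ₁ = √(2×82,425×295/25.2200) = 1,388.62  (< 6,840, feasible at tier 1)
EOQ₂ = √(2×82,425×295/25.1095) = 1,391.67  (< 6,840 → use Q = 6,840 at tier-2 price)
TC(tier 1 (EOQ₁), Q≈1,388.6) = £16,025,470.96
TC(tier 2, Q≈6,840.0) = £16,009,818.12
Minimum at tier 2: £16,009,818.12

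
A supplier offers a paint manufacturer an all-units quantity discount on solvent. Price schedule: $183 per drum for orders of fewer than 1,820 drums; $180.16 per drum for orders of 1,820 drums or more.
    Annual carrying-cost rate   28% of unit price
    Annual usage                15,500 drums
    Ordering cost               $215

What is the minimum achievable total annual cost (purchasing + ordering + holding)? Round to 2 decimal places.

$2,840,215.81

H₁ = 28%×$183 = $51.2400;  H₂ = 28%×$180.16 = $50.4448
EOQ₁ = √(2×15,500×215/51.2400) = 360.66  (< 1,820, feasible at tier 1)
EOQ₂ = √(2×15,500×215/50.4448) = 363.49  (< 1,820 → use Q = 1,820 at tier-2 price)
TC(tier 1 (EOQ₁), Q≈360.7) = $2,854,980.11
TC(tier 2, Q≈1,820.0) = $2,840,215.81
Minimum at tier 2: $2,840,215.81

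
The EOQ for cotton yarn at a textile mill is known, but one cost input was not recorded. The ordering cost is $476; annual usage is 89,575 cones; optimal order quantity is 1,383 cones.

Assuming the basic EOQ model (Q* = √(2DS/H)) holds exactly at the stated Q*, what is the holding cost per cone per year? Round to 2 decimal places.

From Q* = √(2DS/H) ⇒ Q*² = 2DS/H.
H = 2DS / Q² = 2 × 89,575 × 476 / 1,383² = 44.5840

$44.58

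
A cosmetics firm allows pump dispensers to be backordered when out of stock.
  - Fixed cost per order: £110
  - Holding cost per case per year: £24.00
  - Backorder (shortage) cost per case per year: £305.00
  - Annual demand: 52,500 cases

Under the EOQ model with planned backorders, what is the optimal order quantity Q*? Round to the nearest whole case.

Q* = √(2DS/H) · √((H + b)/b)
   = √(2 × 52,500 × 110 / 24) · √((24 + 305) / 305)
   = 693.722 × 1.0386 ≈ 720.50

720 cases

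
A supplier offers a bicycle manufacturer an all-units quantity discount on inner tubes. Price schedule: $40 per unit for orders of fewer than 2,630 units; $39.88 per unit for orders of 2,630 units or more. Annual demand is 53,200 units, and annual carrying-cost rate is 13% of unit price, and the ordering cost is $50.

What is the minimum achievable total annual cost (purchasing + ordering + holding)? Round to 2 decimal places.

H₁ = 13%×$40 = $5.2000;  H₂ = 13%×$39.88 = $5.1844
EOQ₁ = √(2×53,200×50/5.2000) = 1,011.47  (< 2,630, feasible at tier 1)
EOQ₂ = √(2×53,200×50/5.1844) = 1,012.99  (< 2,630 → use Q = 2,630 at tier-2 price)
TC(tier 1 (EOQ₁), Q≈1,011.5) = $2,133,259.66
TC(tier 2, Q≈2,630.0) = $2,129,444.89
Minimum at tier 2: $2,129,444.89

$2,129,444.89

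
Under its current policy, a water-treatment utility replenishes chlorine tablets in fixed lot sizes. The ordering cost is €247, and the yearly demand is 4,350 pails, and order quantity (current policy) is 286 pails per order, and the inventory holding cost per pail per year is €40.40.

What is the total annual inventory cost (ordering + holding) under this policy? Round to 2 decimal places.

€9,534.02

Annual ordering cost = (D/Q)·S = (4,350/286) × 247 = €3,756.82
Annual holding cost  = (Q/2)·H = (286/2) × 40.4 = €5,777.20
Total = €3,756.82 + €5,777.20 = €9,534.02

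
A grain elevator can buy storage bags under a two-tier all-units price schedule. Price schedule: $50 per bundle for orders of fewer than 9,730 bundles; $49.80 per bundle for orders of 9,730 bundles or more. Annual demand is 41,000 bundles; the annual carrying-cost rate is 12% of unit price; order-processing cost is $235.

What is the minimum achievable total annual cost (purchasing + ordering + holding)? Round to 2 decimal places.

H₁ = 12%×$50 = $6.0000;  H₂ = 12%×$49.80 = $5.9760
EOQ₁ = √(2×41,000×235/6.0000) = 1,792.11  (< 9,730, feasible at tier 1)
EOQ₂ = √(2×41,000×235/5.9760) = 1,795.71  (< 9,730 → use Q = 9,730 at tier-2 price)
TC(tier 1 (EOQ₁), Q≈1,792.1) = $2,060,752.67
TC(tier 2, Q≈9,730.0) = $2,071,863.48
Minimum at tier 1 (EOQ₁): $2,060,752.67

$2,060,752.67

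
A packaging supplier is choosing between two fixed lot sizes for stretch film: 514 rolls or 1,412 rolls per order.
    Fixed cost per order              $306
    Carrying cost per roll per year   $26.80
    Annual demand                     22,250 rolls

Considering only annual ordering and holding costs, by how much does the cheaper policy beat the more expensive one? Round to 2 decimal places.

For each Q, cost = (D/Q)·S + (Q/2)·H.
TC(514) = (22,250/514)×306 + (514/2)×26.8 = $20,133.71
TC(1,412) = (22,250/1,412)×306 + (1,412/2)×26.8 = $23,742.68
|ΔTC| = |$20,133.71 − $23,742.68| = $3,608.97

$3,608.97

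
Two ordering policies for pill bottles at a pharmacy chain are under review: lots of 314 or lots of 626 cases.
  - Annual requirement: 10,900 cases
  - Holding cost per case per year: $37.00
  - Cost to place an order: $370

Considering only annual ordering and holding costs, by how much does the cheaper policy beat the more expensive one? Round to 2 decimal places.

For each Q, cost = (D/Q)·S + (Q/2)·H.
TC(314) = (10,900/314)×370 + (314/2)×37 = $18,652.95
TC(626) = (10,900/626)×370 + (626/2)×37 = $18,023.49
Cheaper: Q = 626.  Difference = $629.46

$629.46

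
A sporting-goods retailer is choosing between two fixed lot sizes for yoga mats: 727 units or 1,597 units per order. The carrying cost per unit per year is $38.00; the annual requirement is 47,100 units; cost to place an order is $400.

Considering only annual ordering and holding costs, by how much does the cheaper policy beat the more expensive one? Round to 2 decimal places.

$2,412.40

For each Q, cost = (D/Q)·S + (Q/2)·H.
TC(727) = (47,100/727)×400 + (727/2)×38 = $39,727.72
TC(1,597) = (47,100/1,597)×400 + (1,597/2)×38 = $42,140.12
Cheaper: Q = 727.  Difference = $2,412.40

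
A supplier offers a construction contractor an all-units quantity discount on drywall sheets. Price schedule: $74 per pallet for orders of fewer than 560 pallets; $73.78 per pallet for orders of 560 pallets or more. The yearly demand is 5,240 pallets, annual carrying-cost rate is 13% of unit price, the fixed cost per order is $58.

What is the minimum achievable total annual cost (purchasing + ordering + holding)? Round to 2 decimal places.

H₁ = 13%×$74 = $9.6200;  H₂ = 13%×$73.78 = $9.5914
EOQ₁ = √(2×5,240×58/9.6200) = 251.37  (< 560, feasible at tier 1)
EOQ₂ = √(2×5,240×58/9.5914) = 251.74  (< 560 → use Q = 560 at tier-2 price)
TC(tier 1 (EOQ₁), Q≈251.4) = $390,178.14
TC(tier 2, Q≈560.0) = $389,835.51
Minimum at tier 2: $389,835.51

$389,835.51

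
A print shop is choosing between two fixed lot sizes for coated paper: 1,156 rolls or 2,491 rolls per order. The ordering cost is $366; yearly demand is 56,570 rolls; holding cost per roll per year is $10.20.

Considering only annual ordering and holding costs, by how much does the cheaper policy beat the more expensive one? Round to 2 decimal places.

Annual cost at Q: ordering D·S/Q plus holding Q·H/2.
TC(1,156) = (56,570/1,156)×366 + (1,156/2)×10.2 = $23,806.17
TC(2,491) = (56,570/2,491)×366 + (2,491/2)×10.2 = $21,015.87
|ΔTC| = |$23,806.17 − $21,015.87| = $2,790.30

$2,790.30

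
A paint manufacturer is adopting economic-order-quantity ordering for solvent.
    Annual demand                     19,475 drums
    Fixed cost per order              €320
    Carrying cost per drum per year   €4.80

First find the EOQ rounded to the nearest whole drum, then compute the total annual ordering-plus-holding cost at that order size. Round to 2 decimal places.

2DS/H = 2·19,475·320/4.8 = 2,596,666.67
EOQ = √2,596,666.67 ≈ 1,611.42 → Q = 1,611 drums
Annual ordering cost = (D/Q)·S = (19,475/1,611) × 320 = €3,868.40
Annual holding cost  = (Q/2)·H = (1,611/2) × 4.8 = €3,866.40
Total = €3,868.40 + €3,866.40 = €7,734.80

€7,734.80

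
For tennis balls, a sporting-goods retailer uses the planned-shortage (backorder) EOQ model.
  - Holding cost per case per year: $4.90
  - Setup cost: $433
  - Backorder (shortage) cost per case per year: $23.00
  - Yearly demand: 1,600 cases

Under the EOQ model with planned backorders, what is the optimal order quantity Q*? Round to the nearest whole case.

586 cases

Q* = √(2DS/H) · √((H + b)/b)
   = √(2 × 1,600 × 433 / 4.9) · √((4.9 + 23) / 23)
   = 531.766 × 1.1014 ≈ 585.68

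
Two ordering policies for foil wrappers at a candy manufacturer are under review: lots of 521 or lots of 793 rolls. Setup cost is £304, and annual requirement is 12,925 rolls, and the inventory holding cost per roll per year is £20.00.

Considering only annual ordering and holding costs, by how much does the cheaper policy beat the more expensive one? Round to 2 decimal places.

TC(Q) = (D/Q)S + (Q/2)H
TC(521) = (12,925/521)×304 + (521/2)×20 = £12,751.65
TC(793) = (12,925/793)×304 + (793/2)×20 = £12,884.85
|ΔTC| = |£12,751.65 − £12,884.85| = £133.20

£133.20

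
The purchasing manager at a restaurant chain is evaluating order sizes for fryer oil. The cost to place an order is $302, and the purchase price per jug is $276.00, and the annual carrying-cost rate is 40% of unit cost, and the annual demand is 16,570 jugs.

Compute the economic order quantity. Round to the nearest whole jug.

Holding cost per jug per year: H = 40% × $276 = $110.4000
2DS/H = 2·16,570·302/110.4 = 90,654.71
EOQ = √90,654.71 ≈ 301.09

301 jugs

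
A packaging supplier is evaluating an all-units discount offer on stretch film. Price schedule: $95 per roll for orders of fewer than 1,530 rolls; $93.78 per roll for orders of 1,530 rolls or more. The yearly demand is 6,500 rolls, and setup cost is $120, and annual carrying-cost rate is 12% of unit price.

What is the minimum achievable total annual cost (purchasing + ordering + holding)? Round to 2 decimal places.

H₁ = 12%×$95 = $11.4000;  H₂ = 12%×$93.78 = $11.2536
EOQ₁ = √(2×6,500×120/11.4000) = 369.92  (< 1,530, feasible at tier 1)
EOQ₂ = √(2×6,500×120/11.2536) = 372.32  (< 1,530 → use Q = 1,530 at tier-2 price)
TC(tier 1 (EOQ₁), Q≈369.9) = $621,717.11
TC(tier 2, Q≈1,530.0) = $618,688.81
Minimum at tier 2: $618,688.81

$618,688.81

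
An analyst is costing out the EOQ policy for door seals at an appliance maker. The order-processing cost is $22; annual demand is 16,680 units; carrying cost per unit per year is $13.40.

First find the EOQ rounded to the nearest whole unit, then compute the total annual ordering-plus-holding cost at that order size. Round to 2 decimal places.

$3,136.01

EOQ = √(2DS/H) = √(2 × 16,680 × 22 / 13.4)
    = √(54,770.15) ≈ 234.03 → Q = 234 units
Annual ordering cost = (D/Q)·S = (16,680/234) × 22 = $1,568.21
Annual holding cost  = (Q/2)·H = (234/2) × 13.4 = $1,567.80
Total = $1,568.21 + $1,567.80 = $3,136.01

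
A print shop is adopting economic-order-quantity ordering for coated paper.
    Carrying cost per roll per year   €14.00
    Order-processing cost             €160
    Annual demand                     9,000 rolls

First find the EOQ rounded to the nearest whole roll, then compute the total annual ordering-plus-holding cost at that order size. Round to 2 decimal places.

€6,349.81

Optimal lot size Q* = (2 × 9,000 × €160 / €14)^½ ≈ 453.56 → Q = 454 rolls
Orders/yr = 9,000/454 = 19.824; ordering cost = 19.824 × €160 = €3,171.81
Average inventory = 454/2 = 227; holding cost = 227 × €14 = €3,178.00
Total = €3,171.81 + €3,178.00 = €6,349.81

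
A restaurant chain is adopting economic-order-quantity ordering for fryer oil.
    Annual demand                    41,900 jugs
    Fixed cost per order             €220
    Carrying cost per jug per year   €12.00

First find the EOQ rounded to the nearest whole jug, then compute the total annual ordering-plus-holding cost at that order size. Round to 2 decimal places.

€14,873.87

2DS/H = 2·41,900·220/12 = 1,536,333.33
EOQ = √1,536,333.33 ≈ 1,239.49 → Q = 1,239 jugs
Annual ordering cost = (D/Q)·S = (41,900/1,239) × 220 = €7,439.87
Annual holding cost  = (Q/2)·H = (1,239/2) × 12 = €7,434.00
Total = €7,439.87 + €7,434.00 = €14,873.87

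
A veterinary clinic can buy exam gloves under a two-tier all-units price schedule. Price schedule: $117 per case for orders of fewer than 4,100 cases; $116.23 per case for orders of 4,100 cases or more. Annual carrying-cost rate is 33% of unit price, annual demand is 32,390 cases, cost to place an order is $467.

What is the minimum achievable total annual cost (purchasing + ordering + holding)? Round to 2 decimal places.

$3,823,806.60

H₁ = 33%×$117 = $38.6100;  H₂ = 33%×$116.23 = $38.3559
EOQ₁ = √(2×32,390×467/38.6100) = 885.17  (< 4,100, feasible at tier 1)
EOQ₂ = √(2×32,390×467/38.3559) = 888.10  (< 4,100 → use Q = 4,100 at tier-2 price)
TC(tier 1 (EOQ₁), Q≈885.2) = $3,823,806.60
TC(tier 2, Q≈4,100.0) = $3,847,008.60
Minimum at tier 1 (EOQ₁): $3,823,806.60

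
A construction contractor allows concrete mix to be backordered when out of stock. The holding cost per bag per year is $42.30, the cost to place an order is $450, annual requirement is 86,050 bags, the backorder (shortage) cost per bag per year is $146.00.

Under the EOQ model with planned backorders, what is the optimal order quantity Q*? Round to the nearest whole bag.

1,537 bags

Q* = √(2DS/H) · √((H + b)/b)
   = √(2 × 86,050 × 450 / 42.3) · √((42.3 + 146) / 146)
   = 1,353.089 × 1.1357 ≈ 1,536.65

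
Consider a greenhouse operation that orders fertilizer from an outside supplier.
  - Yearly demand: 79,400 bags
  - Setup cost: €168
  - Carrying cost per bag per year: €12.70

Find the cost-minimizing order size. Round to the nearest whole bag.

Q* = √(2·D·S / H) = √(2·79,400·168 / 12.7) = √2,100,661.4 ≈ 1,449.37

1,449 bags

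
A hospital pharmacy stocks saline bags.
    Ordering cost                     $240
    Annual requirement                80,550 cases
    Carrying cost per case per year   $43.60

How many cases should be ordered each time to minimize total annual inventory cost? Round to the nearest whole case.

942 cases

2DS/H = 2·80,550·240/43.6 = 886,788.99
EOQ = √886,788.99 ≈ 941.69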